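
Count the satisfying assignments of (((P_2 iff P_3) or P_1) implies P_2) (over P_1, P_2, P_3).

5

P_1  P_2  P_3  |  (P_2 iff P_3)  ((P_2 iff P_3) or P_1)  φ
 1    1    1   |        1                  1             1
 1    1    0   |        0                  1             1
 1    0    1   |        0                  1             0
 1    0    0   |        1                  1             0
 0    1    1   |        1                  1             1
 0    1    0   |        0                  0             1
 0    0    1   |        0                  0             1
 0    0    0   |        1                  1             0
The formula is true on 5 of the 8 rows.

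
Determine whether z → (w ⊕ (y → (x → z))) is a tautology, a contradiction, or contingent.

  x   |   y   |   z   |   w   | (z → (w ⊕ (y → (x → z))))
----- | ----- | ----- | ----- | -------------------------
False | False | False | False |            True          
False | False | False |  True |            True          
False | False |  True | False |            True          
False | False |  True |  True |           False          
False |  True | False | False |            True          
False |  True | False |  True |            True          
False |  True |  True | False |            True          
False |  True |  True |  True |           False          
 True | False | False | False |            True          
 True | False | False |  True |            True          
 True | False |  True | False |            True          
 True | False |  True |  True |           False          
 True |  True | False | False |            True          
 True |  True | False |  True |            True          
 True |  True |  True | False |            True          
 True |  True |  True |  True |           False          
12 of 16 rows are True, so the formula is contingent.

contingent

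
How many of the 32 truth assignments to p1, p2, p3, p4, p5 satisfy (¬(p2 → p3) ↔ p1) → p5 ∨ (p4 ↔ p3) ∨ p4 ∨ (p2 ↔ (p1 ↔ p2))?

p1 | p2 | p3 | p4 | p5 || φ
T  | T  | T  | T  | T  || T
T  | T  | T  | T  | F  || T
T  | T  | T  | F  | T  || T
T  | T  | T  | F  | F  || T
T  | T  | F  | T  | T  || T
T  | T  | F  | T  | F  || T
T  | T  | F  | F  | T  || T
T  | T  | F  | F  | F  || T
T  | F  | T  | T  | T  || T
T  | F  | T  | T  | F  || T
T  | F  | T  | F  | T  || T
T  | F  | T  | F  | F  || T
T  | F  | F  | T  | T  || T
T  | F  | F  | T  | F  || T
T  | F  | F  | F  | T  || T
T  | F  | F  | F  | F  || T
F  | T  | T  | T  | T  || T
F  | T  | T  | T  | F  || T
F  | T  | T  | F  | T  || T
F  | T  | T  | F  | F  || F
F  | T  | F  | T  | T  || T
F  | T  | F  | T  | F  || T
F  | T  | F  | F  | T  || T
F  | T  | F  | F  | F  || T
F  | F  | T  | T  | T  || T
F  | F  | T  | T  | F  || T
F  | F  | T  | F  | T  || T
F  | F  | T  | F  | F  || F
F  | F  | F  | T  | T  || T
F  | F  | F  | T  | F  || T
F  | F  | F  | F  | T  || T
F  | F  | F  | F  | F  || T
The formula is true on 30 of the 32 rows.

30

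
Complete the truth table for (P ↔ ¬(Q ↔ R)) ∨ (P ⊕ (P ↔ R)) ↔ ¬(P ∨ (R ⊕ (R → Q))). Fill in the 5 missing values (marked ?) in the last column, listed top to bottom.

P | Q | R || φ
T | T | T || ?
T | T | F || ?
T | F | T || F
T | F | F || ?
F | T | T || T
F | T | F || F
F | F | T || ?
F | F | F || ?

T, F, F, T, F

Row P=T, Q=T, R=T: ((P ↔ ¬(Q ↔ R)) ∨ (P ⊕ (P ↔ R))) = F, ¬(P ∨ (R ⊕ (R → Q))) = F, so the formula = T.
Row P=T, Q=T, R=F: ((P ↔ ¬(Q ↔ R)) ∨ (P ⊕ (P ↔ R))) = T, ¬(P ∨ (R ⊕ (R → Q))) = F, so the formula = F.
Row P=T, Q=F, R=F: ((P ↔ ¬(Q ↔ R)) ∨ (P ⊕ (P ↔ R))) = T, ¬(P ∨ (R ⊕ (R → Q))) = F, so the formula = F.
Row P=F, Q=F, R=T: ((P ↔ ¬(Q ↔ R)) ∨ (P ⊕ (P ↔ R))) = F, ¬(P ∨ (R ⊕ (R → Q))) = F, so the formula = T.
Row P=F, Q=F, R=F: ((P ↔ ¬(Q ↔ R)) ∨ (P ⊕ (P ↔ R))) = T, ¬(P ∨ (R ⊕ (R → Q))) = F, so the formula = F.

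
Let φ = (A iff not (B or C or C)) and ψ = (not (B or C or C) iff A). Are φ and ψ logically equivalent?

  A      B      C    |    φ      ψ  
 True   True   True  |  False  False
 True   True  False  |  False  False
 True  False   True  |  False  False
 True  False  False  |   True   True
False   True   True  |   True   True
False   True  False  |   True   True
False  False   True  |   True   True
False  False  False  |  False  False
The columns for φ and ψ agree on every row, so they are logically equivalent.

equivalent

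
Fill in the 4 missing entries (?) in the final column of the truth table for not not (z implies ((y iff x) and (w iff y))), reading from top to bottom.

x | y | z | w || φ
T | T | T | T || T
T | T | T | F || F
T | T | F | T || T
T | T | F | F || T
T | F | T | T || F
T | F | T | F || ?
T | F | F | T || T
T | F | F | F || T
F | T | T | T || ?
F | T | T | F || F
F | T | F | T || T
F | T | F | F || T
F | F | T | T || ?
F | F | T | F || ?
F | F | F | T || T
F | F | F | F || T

Row x=T, y=F, z=T, w=F: (z implies ((y iff x) and (w iff y))) = F, not (z implies ((y iff x) and (w iff y))) = T, so the formula = F.
Row x=F, y=T, z=T, w=T: (z implies ((y iff x) and (w iff y))) = F, not (z implies ((y iff x) and (w iff y))) = T, so the formula = F.
Row x=F, y=F, z=T, w=T: (z implies ((y iff x) and (w iff y))) = F, not (z implies ((y iff x) and (w iff y))) = T, so the formula = F.
Row x=F, y=F, z=T, w=F: (z implies ((y iff x) and (w iff y))) = T, not (z implies ((y iff x) and (w iff y))) = F, so the formula = T.

F, F, F, T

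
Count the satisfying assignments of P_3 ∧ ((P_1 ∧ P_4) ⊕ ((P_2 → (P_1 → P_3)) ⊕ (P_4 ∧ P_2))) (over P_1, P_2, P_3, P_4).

P_1 | P_2 | P_3 | P_4 | φ
--- | --- | --- | --- | -
 0  |  0  |  0  |  0  | 0
 0  |  0  |  0  |  1  | 0
 0  |  0  |  1  |  0  | 1
 0  |  0  |  1  |  1  | 1
 0  |  1  |  0  |  0  | 0
 0  |  1  |  0  |  1  | 0
 0  |  1  |  1  |  0  | 1
 0  |  1  |  1  |  1  | 0
 1  |  0  |  0  |  0  | 0
 1  |  0  |  0  |  1  | 0
 1  |  0  |  1  |  0  | 1
 1  |  0  |  1  |  1  | 0
 1  |  1  |  0  |  0  | 0
 1  |  1  |  0  |  1  | 0
 1  |  1  |  1  |  0  | 1
 1  |  1  |  1  |  1  | 1
The formula is true on 6 of the 16 rows.

6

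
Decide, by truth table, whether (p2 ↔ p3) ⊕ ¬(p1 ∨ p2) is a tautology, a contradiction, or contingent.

p1  p2  p3  |  (p2 ↔ p3)  (p1 ∨ p2)  ¬(p1 ∨ p2)  ((p2 ↔ p3) ⊕ ¬(p1 ∨ p2))
1   1   1   |      1          1          0                  1            
1   1   0   |      0          1          0                  0            
1   0   1   |      0          1          0                  0            
1   0   0   |      1          1          0                  1            
0   1   1   |      1          1          0                  1            
0   1   0   |      0          1          0                  0            
0   0   1   |      0          0          1                  1            
0   0   0   |      1          0          1                  0            
4 of 8 rows are 1, so the formula is contingent.

contingent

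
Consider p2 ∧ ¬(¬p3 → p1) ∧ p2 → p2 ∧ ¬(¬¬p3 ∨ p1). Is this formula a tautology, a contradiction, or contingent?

tautology

p1 | p2 | p3 | ¬p3 | (¬p3 → p1) | ¬(¬p3 → p1) | (p2 ∧ ¬(¬p3 → p1)) | ((p2 ∧ ¬(¬p3 → p1)) ∧ p2) | ¬¬p3 | (¬¬p3 ∨ p1) | ¬(¬¬p3 ∨ p1) | (p2 ∧ ¬(¬¬p3 ∨ p1)) | φ
-- | -- | -- | --- | ---------- | ----------- | ------------------ | ------------------------- | ---- | ----------- | ------------ | ------------------- | -
1  | 1  | 1  |  0  |     1      |      0      |         0          |             0             |  1   |      1      |      0       |          0          | 1
1  | 1  | 0  |  1  |     1      |      0      |         0          |             0             |  0   |      1      |      0       |          0          | 1
1  | 0  | 1  |  0  |     1      |      0      |         0          |             0             |  1   |      1      |      0       |          0          | 1
1  | 0  | 0  |  1  |     1      |      0      |         0          |             0             |  0   |      1      |      0       |          0          | 1
0  | 1  | 1  |  0  |     1      |      0      |         0          |             0             |  1   |      1      |      0       |          0          | 1
0  | 1  | 0  |  1  |     0      |      1      |         1          |             1             |  0   |      0      |      1       |          1          | 1
0  | 0  | 1  |  0  |     1      |      0      |         0          |             0             |  1   |      1      |      0       |          0          | 1
0  | 0  | 0  |  1  |     0      |      1      |         0          |             0             |  0   |      0      |      1       |          0          | 1
Every row is 1, so the formula is a tautology.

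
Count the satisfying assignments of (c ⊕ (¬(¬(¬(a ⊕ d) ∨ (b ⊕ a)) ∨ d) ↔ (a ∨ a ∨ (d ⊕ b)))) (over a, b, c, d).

8

a  b  c  d  |  φ
T  T  T  T  |  T
T  T  T  F  |  T
T  T  F  T  |  F
T  T  F  F  |  F
T  F  T  T  |  T
T  F  T  F  |  F
T  F  F  T  |  F
T  F  F  F  |  T
F  T  T  T  |  F
F  T  T  F  |  F
F  T  F  T  |  T
F  T  F  F  |  T
F  F  T  T  |  T
F  F  T  F  |  T
F  F  F  T  |  F
F  F  F  F  |  F
The formula is true on 8 of the 16 rows.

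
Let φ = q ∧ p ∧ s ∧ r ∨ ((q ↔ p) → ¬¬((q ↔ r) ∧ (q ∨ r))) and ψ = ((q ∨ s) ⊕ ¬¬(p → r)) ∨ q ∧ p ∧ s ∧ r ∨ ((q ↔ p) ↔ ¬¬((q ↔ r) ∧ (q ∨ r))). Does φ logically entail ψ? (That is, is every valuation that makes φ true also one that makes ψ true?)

p | q | r | s || φ | ψ
0 | 0 | 0 | 0 || 0 | 1
0 | 0 | 0 | 1 || 0 | 0
0 | 0 | 1 | 0 || 0 | 1
0 | 0 | 1 | 1 || 0 | 0
0 | 1 | 0 | 0 || 1 | 1
0 | 1 | 0 | 1 || 1 | 1
0 | 1 | 1 | 0 || 1 | 0
0 | 1 | 1 | 1 || 1 | 0
1 | 0 | 0 | 0 || 1 | 1
1 | 0 | 0 | 1 || 1 | 1
1 | 0 | 1 | 0 || 1 | 1
1 | 0 | 1 | 1 || 1 | 1
1 | 1 | 0 | 0 || 0 | 1
1 | 1 | 0 | 1 || 0 | 1
1 | 1 | 1 | 0 || 1 | 1
1 | 1 | 1 | 1 || 1 | 1
At p=0, q=1, r=1, s=0 we have φ true but ψ false, so φ does not entail ψ.

no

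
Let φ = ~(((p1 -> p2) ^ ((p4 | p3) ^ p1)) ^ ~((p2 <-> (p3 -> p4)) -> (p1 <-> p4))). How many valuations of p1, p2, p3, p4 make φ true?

p1  p2  p3  p4     (p1 -> p2)  (p4 | p3)  ((p4 | p3) ^ p1)  (p3 -> p4)  (p2 <-> (p3 -> p4))  (p1 <-> p4)  φ
F   F   F   F          T           F             F              T                F                T       F
F   F   F   T          T           T             T              T                F                F       T
F   F   T   F          T           T             T              F                T                T       T
F   F   T   T          T           T             T              T                F                F       T
F   T   F   F          T           F             F              T                T                T       F
F   T   F   T          T           T             T              T                T                F       F
F   T   T   F          T           T             T              F                F                T       T
F   T   T   T          T           T             T              T                T                F       F
T   F   F   F          F           F             T              T                F                F       F
T   F   F   T          F           T             F              T                F                T       T
T   F   T   F          F           T             F              F                T                F       F
T   F   T   T          F           T             F              T                F                T       T
T   T   F   F          T           F             T              T                T                F       F
T   T   F   T          T           T             F              T                T                T       F
T   T   T   F          T           T             F              F                F                F       F
T   T   T   T          T           T             F              T                T                T       F
The formula is true on 6 of the 16 rows.

6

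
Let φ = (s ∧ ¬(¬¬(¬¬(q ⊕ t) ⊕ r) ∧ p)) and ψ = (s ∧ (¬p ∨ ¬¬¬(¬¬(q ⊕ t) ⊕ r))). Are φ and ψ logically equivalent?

equivalent

p | q | r | s | t | φ | ψ
- | - | - | - | - | - | -
T | T | T | T | T | F | F
T | T | T | T | F | T | T
T | T | T | F | T | F | F
T | T | T | F | F | F | F
T | T | F | T | T | T | T
T | T | F | T | F | F | F
T | T | F | F | T | F | F
T | T | F | F | F | F | F
T | F | T | T | T | T | T
T | F | T | T | F | F | F
T | F | T | F | T | F | F
T | F | T | F | F | F | F
T | F | F | T | T | F | F
T | F | F | T | F | T | T
T | F | F | F | T | F | F
T | F | F | F | F | F | F
F | T | T | T | T | T | T
F | T | T | T | F | T | T
F | T | T | F | T | F | F
F | T | T | F | F | F | F
F | T | F | T | T | T | T
F | T | F | T | F | T | T
F | T | F | F | T | F | F
F | T | F | F | F | F | F
F | F | T | T | T | T | T
F | F | T | T | F | T | T
F | F | T | F | T | F | F
F | F | T | F | F | F | F
F | F | F | T | T | T | T
F | F | F | T | F | T | T
F | F | F | F | T | F | F
F | F | F | F | F | F | F
The columns for φ and ψ agree on every row, so they are logically equivalent.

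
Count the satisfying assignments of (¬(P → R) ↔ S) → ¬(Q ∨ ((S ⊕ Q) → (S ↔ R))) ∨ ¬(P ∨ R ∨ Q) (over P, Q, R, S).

10

P | Q | R | S || φ
T | T | T | T || T
T | T | T | F || F
T | T | F | T || F
T | T | F | F || T
T | F | T | T || T
T | F | T | F || F
T | F | F | T || T
T | F | F | F || T
F | T | T | T || T
F | T | T | F || F
F | T | F | T || T
F | T | F | F || F
F | F | T | T || T
F | F | T | F || F
F | F | F | T || T
F | F | F | F || T
The formula is true on 10 of the 16 rows.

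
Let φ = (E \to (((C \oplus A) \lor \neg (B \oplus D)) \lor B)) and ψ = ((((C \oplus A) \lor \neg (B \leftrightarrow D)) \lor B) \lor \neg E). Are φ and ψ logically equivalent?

  A   |   B   |   C   |   D   |   E   |   φ   |   ψ  
----- | ----- | ----- | ----- | ----- | ----- | -----
 True |  True |  True |  True |  True |  True |  True
 True |  True |  True |  True | False |  True |  True
 True |  True |  True | False |  True |  True |  True
 True |  True |  True | False | False |  True |  True
 True |  True | False |  True |  True |  True |  True
 True |  True | False |  True | False |  True |  True
 True |  True | False | False |  True |  True |  True
 True |  True | False | False | False |  True |  True
 True | False |  True |  True |  True | False |  True
 True | False |  True |  True | False |  True |  True
 True | False |  True | False |  True |  True | False
 True | False |  True | False | False |  True |  True
 True | False | False |  True |  True |  True |  True
 True | False | False |  True | False |  True |  True
 True | False | False | False |  True |  True |  True
 True | False | False | False | False |  True |  True
False |  True |  True |  True |  True |  True |  True
False |  True |  True |  True | False |  True |  True
False |  True |  True | False |  True |  True |  True
False |  True |  True | False | False |  True |  True
False |  True | False |  True |  True |  True |  True
False |  True | False |  True | False |  True |  True
False |  True | False | False |  True |  True |  True
False |  True | False | False | False |  True |  True
False | False |  True |  True |  True |  True |  True
False | False |  True |  True | False |  True |  True
False | False |  True | False |  True |  True |  True
False | False |  True | False | False |  True |  True
False | False | False |  True |  True | False |  True
False | False | False |  True | False |  True |  True
False | False | False | False |  True |  True | False
False | False | False | False | False |  True |  True
The columns differ at A=True, B=False, C=True, D=True, E=True (φ=False, ψ=True), so they are not equivalent.

not equivalent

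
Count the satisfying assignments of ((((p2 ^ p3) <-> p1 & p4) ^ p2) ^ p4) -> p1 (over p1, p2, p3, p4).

p1 | p2 | p3 | p4 | (p2 ^ p3) | (p1 & p4) | ((p2 ^ p3) <-> (p1 & p4)) | φ
-- | -- | -- | -- | --------- | --------- | ------------------------- | -
T  | T  | T  | T  |     F     |     T     |             F             | T
T  | T  | T  | F  |     F     |     F     |             T             | T
T  | T  | F  | T  |     T     |     T     |             T             | T
T  | T  | F  | F  |     T     |     F     |             F             | T
T  | F  | T  | T  |     T     |     T     |             T             | T
T  | F  | T  | F  |     T     |     F     |             F             | T
T  | F  | F  | T  |     F     |     T     |             F             | T
T  | F  | F  | F  |     F     |     F     |             T             | T
F  | T  | T  | T  |     F     |     F     |             T             | F
F  | T  | T  | F  |     F     |     F     |             T             | T
F  | T  | F  | T  |     T     |     F     |             F             | T
F  | T  | F  | F  |     T     |     F     |             F             | F
F  | F  | T  | T  |     T     |     F     |             F             | F
F  | F  | T  | F  |     T     |     F     |             F             | T
F  | F  | F  | T  |     F     |     F     |             T             | T
F  | F  | F  | F  |     F     |     F     |             T             | F
The formula is true on 12 of the 16 rows.

12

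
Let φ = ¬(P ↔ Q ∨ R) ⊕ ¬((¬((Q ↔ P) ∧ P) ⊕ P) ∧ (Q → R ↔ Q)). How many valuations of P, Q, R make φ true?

P  Q  R  |  φ
T  T  T  |  F
T  T  F  |  T
T  F  T  |  T
T  F  F  |  F
F  T  T  |  T
F  T  F  |  F
F  F  T  |  F
F  F  F  |  T
The formula is true on 4 of the 8 rows.

4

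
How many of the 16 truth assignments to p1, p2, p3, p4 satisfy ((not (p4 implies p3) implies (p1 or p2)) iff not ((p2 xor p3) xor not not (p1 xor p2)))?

7

p1 | p2 | p3 | p4 || (p4 implies p3) | not (p4 implies p3) | (p1 or p2) | (p2 xor p3) | (p1 xor p2) | not (p1 xor p2) | not not (p1 xor p2) | φ
T  | T  | T  | T  ||        T        |          F          |     T      |      F      |      F      |        T        |          F          | T
T  | T  | T  | F  ||        T        |          F          |     T      |      F      |      F      |        T        |          F          | T
T  | T  | F  | T  ||        F        |          T          |     T      |      T      |      F      |        T        |          F          | F
T  | T  | F  | F  ||        T        |          F          |     T      |      T      |      F      |        T        |          F          | F
T  | F  | T  | T  ||        T        |          F          |     T      |      T      |      T      |        F        |          T          | T
T  | F  | T  | F  ||        T        |          F          |     T      |      T      |      T      |        F        |          T          | T
T  | F  | F  | T  ||        F        |          T          |     T      |      F      |      T      |        F        |          T          | F
T  | F  | F  | F  ||        T        |          F          |     T      |      F      |      T      |        F        |          T          | F
F  | T  | T  | T  ||        T        |          F          |     T      |      F      |      T      |        F        |          T          | F
F  | T  | T  | F  ||        T        |          F          |     T      |      F      |      T      |        F        |          T          | F
F  | T  | F  | T  ||        F        |          T          |     T      |      T      |      T      |        F        |          T          | T
F  | T  | F  | F  ||        T        |          F          |     T      |      T      |      T      |        F        |          T          | T
F  | F  | T  | T  ||        T        |          F          |     F      |      T      |      F      |        T        |          F          | F
F  | F  | T  | F  ||        T        |          F          |     F      |      T      |      F      |        T        |          F          | F
F  | F  | F  | T  ||        F        |          T          |     F      |      F      |      F      |        T        |          F          | F
F  | F  | F  | F  ||        T        |          F          |     F      |      F      |      F      |        T        |          F          | T
The formula is true on 7 of the 16 rows.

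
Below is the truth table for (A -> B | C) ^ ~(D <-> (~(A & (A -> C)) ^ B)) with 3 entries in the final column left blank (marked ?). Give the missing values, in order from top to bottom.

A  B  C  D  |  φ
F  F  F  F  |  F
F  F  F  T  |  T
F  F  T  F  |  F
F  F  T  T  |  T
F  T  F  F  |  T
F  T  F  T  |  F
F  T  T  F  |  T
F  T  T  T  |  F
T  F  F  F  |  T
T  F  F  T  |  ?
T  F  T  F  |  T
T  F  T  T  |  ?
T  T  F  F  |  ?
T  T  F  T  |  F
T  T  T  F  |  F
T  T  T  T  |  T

F, F, T

Row A=T, B=F, C=F, D=T: (A -> B | C) = F, ~(D <-> (~(A & (A -> C)) ^ B)) = F, so the formula = F.
Row A=T, B=F, C=T, D=T: (A -> B | C) = T, ~(D <-> (~(A & (A -> C)) ^ B)) = T, so the formula = F.
Row A=T, B=T, C=F, D=F: (A -> B | C) = T, ~(D <-> (~(A & (A -> C)) ^ B)) = F, so the formula = T.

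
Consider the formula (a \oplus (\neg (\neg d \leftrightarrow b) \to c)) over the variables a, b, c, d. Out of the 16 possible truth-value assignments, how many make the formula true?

8

  a   |   b   |   c   |   d   || \neg d | (\neg d \leftrightarrow b) |   φ  
False | False | False | False ||  True  |           False            | False
False | False | False |  True || False  |            True            |  True
False | False |  True | False ||  True  |           False            |  True
False | False |  True |  True || False  |            True            |  True
False |  True | False | False ||  True  |            True            |  True
False |  True | False |  True || False  |           False            | False
False |  True |  True | False ||  True  |            True            |  True
False |  True |  True |  True || False  |           False            |  True
 True | False | False | False ||  True  |           False            |  True
 True | False | False |  True || False  |            True            | False
 True | False |  True | False ||  True  |           False            | False
 True | False |  True |  True || False  |            True            | False
 True |  True | False | False ||  True  |            True            | False
 True |  True | False |  True || False  |           False            |  True
 True |  True |  True | False ||  True  |            True            | False
 True |  True |  True |  True || False  |           False            | False
The formula is true on 8 of the 16 rows.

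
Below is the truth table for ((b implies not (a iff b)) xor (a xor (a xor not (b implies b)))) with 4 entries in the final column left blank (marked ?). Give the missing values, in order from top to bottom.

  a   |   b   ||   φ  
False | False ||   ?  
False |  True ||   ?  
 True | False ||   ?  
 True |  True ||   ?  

True, True, True, False

Row a=False, b=False: (b implies not (a iff b)) = True, (a xor (a xor not (b implies b))) = False, so the formula = True.
Row a=False, b=True: (b implies not (a iff b)) = True, (a xor (a xor not (b implies b))) = False, so the formula = True.
Row a=True, b=False: (b implies not (a iff b)) = True, (a xor (a xor not (b implies b))) = False, so the formula = True.
Row a=True, b=True: (b implies not (a iff b)) = False, (a xor (a xor not (b implies b))) = False, so the formula = False.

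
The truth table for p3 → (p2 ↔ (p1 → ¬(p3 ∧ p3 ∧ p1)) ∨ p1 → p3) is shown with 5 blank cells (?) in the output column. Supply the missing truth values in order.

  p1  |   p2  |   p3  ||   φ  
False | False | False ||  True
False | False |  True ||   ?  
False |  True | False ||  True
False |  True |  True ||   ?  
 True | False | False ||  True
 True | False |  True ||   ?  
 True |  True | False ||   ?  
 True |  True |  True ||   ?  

Row p1=False, p2=False, p3=True: (p2 ↔ (p1 → ¬(p3 ∧ p3 ∧ p1)) ∨ p1 → p3) = False, so the formula = False.
Row p1=False, p2=True, p3=True: (p2 ↔ (p1 → ¬(p3 ∧ p3 ∧ p1)) ∨ p1 → p3) = True, so the formula = True.
Row p1=True, p2=False, p3=True: (p2 ↔ (p1 → ¬(p3 ∧ p3 ∧ p1)) ∨ p1 → p3) = False, so the formula = False.
Row p1=True, p2=True, p3=False: (p2 ↔ (p1 → ¬(p3 ∧ p3 ∧ p1)) ∨ p1 → p3) = False, so the formula = True.
Row p1=True, p2=True, p3=True: (p2 ↔ (p1 → ¬(p3 ∧ p3 ∧ p1)) ∨ p1 → p3) = True, so the formula = True.

False, True, False, True, True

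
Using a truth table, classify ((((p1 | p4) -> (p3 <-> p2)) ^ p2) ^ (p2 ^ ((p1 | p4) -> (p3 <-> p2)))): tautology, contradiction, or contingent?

p1  p2  p3  p4     (p1 | p4)  (p3 <-> p2)  ((p1 | p4) -> (p3 <-> p2))  φ
T   T   T   T          T           T                   T               F
T   T   T   F          T           T                   T               F
T   T   F   T          T           F                   F               F
T   T   F   F          T           F                   F               F
T   F   T   T          T           F                   F               F
T   F   T   F          T           F                   F               F
T   F   F   T          T           T                   T               F
T   F   F   F          T           T                   T               F
F   T   T   T          T           T                   T               F
F   T   T   F          F           T                   T               F
F   T   F   T          T           F                   F               F
F   T   F   F          F           F                   T               F
F   F   T   T          T           F                   F               F
F   F   T   F          F           F                   T               F
F   F   F   T          T           T                   T               F
F   F   F   F          F           T                   T               F
Every row is F, so the formula is a contradiction.

contradiction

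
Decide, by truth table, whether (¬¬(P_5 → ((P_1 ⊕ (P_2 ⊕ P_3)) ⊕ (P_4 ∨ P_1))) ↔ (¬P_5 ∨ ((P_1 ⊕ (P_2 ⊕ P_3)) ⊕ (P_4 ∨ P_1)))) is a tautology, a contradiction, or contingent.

P_1 | P_2 | P_3 | P_4 | P_5 || φ
 T  |  T  |  T  |  T  |  T  || T
 T  |  T  |  T  |  T  |  F  || T
 T  |  T  |  T  |  F  |  T  || T
 T  |  T  |  T  |  F  |  F  || T
 T  |  T  |  F  |  T  |  T  || T
 T  |  T  |  F  |  T  |  F  || T
 T  |  T  |  F  |  F  |  T  || T
 T  |  T  |  F  |  F  |  F  || T
 T  |  F  |  T  |  T  |  T  || T
 T  |  F  |  T  |  T  |  F  || T
 T  |  F  |  T  |  F  |  T  || T
 T  |  F  |  T  |  F  |  F  || T
 T  |  F  |  F  |  T  |  T  || T
 T  |  F  |  F  |  T  |  F  || T
 T  |  F  |  F  |  F  |  T  || T
 T  |  F  |  F  |  F  |  F  || T
 F  |  T  |  T  |  T  |  T  || T
 F  |  T  |  T  |  T  |  F  || T
 F  |  T  |  T  |  F  |  T  || T
 F  |  T  |  T  |  F  |  F  || T
 F  |  T  |  F  |  T  |  T  || T
 F  |  T  |  F  |  T  |  F  || T
 F  |  T  |  F  |  F  |  T  || T
 F  |  T  |  F  |  F  |  F  || T
 F  |  F  |  T  |  T  |  T  || T
 F  |  F  |  T  |  T  |  F  || T
 F  |  F  |  T  |  F  |  T  || T
 F  |  F  |  T  |  F  |  F  || T
 F  |  F  |  F  |  T  |  T  || T
 F  |  F  |  F  |  T  |  F  || T
 F  |  F  |  F  |  F  |  T  || T
 F  |  F  |  F  |  F  |  F  || T
Every row is T, so the formula is a tautology.

tautology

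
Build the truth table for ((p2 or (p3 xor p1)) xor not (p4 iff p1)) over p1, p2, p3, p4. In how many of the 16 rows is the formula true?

8

  p1  |   p2  |   p3  |   p4  ||   φ  
 True |  True |  True |  True ||  True
 True |  True |  True | False || False
 True |  True | False |  True ||  True
 True |  True | False | False || False
 True | False |  True |  True || False
 True | False |  True | False ||  True
 True | False | False |  True ||  True
 True | False | False | False || False
False |  True |  True |  True || False
False |  True |  True | False ||  True
False |  True | False |  True || False
False |  True | False | False ||  True
False | False |  True |  True || False
False | False |  True | False ||  True
False | False | False |  True ||  True
False | False | False | False || False
The formula is true on 8 of the 16 rows.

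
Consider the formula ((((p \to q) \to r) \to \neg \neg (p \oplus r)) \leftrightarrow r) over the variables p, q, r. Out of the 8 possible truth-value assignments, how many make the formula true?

p | q | r || (p \to q) | ((p \to q) \to r) | (p \oplus r) | \neg (p \oplus r) | \neg \neg (p \oplus r) | φ
F | F | F ||     T     |         F         |      F       |         T         |           F            | F
F | F | T ||     T     |         T         |      T       |         F         |           T            | T
F | T | F ||     T     |         F         |      F       |         T         |           F            | F
F | T | T ||     T     |         T         |      T       |         F         |           T            | T
T | F | F ||     F     |         T         |      T       |         F         |           T            | F
T | F | T ||     F     |         T         |      F       |         T         |           F            | F
T | T | F ||     T     |         F         |      T       |         F         |           T            | F
T | T | T ||     T     |         T         |      F       |         T         |           F            | F
The formula is true on 2 of the 8 rows.

2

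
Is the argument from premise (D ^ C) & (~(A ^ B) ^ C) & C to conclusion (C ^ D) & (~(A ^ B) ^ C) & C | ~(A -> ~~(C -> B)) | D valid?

  A      B      C      D    |    φ      ψ  
False  False  False  False  |  False  False
False  False  False   True  |  False   True
False  False   True  False  |  False  False
False  False   True   True  |  False   True
False   True  False  False  |  False  False
False   True  False   True  |  False   True
False   True   True  False  |   True   True
False   True   True   True  |  False   True
 True  False  False  False  |  False  False
 True  False  False   True  |  False   True
 True  False   True  False  |   True   True
 True  False   True   True  |  False   True
 True   True  False  False  |  False  False
 True   True  False   True  |  False   True
 True   True   True  False  |  False  False
 True   True   True   True  |  False   True
In every row where φ is true, ψ is also true, so φ ⊨ ψ.

yes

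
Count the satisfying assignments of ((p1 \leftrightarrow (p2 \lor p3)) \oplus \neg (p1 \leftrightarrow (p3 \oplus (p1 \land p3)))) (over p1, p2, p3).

p1 | p2 | p3 || (p2 \lor p3) | (p1 \land p3) | (p3 \oplus (p1 \land p3)) | φ
0  | 0  | 0  ||      0       |       0       |             0             | 1
0  | 0  | 1  ||      1       |       0       |             1             | 1
0  | 1  | 0  ||      1       |       0       |             0             | 0
0  | 1  | 1  ||      1       |       0       |             1             | 1
1  | 0  | 0  ||      0       |       0       |             0             | 1
1  | 0  | 1  ||      1       |       1       |             0             | 0
1  | 1  | 0  ||      1       |       0       |             0             | 0
1  | 1  | 1  ||      1       |       1       |             0             | 0
The formula is true on 4 of the 8 rows.

4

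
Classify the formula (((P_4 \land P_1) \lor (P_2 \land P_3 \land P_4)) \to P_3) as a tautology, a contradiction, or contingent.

contingent

P_1  P_2  P_3  P_4  |  (P_4 \land P_1)  (P_2 \land P_3 \land P_4)  φ
 F    F    F    F   |         F                     F              T
 F    F    F    T   |         F                     F              T
 F    F    T    F   |         F                     F              T
 F    F    T    T   |         F                     F              T
 F    T    F    F   |         F                     F              T
 F    T    F    T   |         F                     F              T
 F    T    T    F   |         F                     F              T
 F    T    T    T   |         F                     T              T
 T    F    F    F   |         F                     F              T
 T    F    F    T   |         T                     F              F
 T    F    T    F   |         F                     F              T
 T    F    T    T   |         T                     F              T
 T    T    F    F   |         F                     F              T
 T    T    F    T   |         T                     F              F
 T    T    T    F   |         F                     F              T
 T    T    T    T   |         T                     T              T
14 of 16 rows are T, so the formula is contingent.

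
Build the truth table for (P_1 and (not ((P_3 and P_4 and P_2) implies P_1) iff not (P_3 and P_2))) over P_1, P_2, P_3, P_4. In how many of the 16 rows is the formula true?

P_1 | P_2 | P_3 | P_4 || (P_3 and P_4 and P_2) | (P_3 and P_2) | not (P_3 and P_2) | φ
 0  |  0  |  0  |  0  ||           0           |       0       |         1         | 0
 0  |  0  |  0  |  1  ||           0           |       0       |         1         | 0
 0  |  0  |  1  |  0  ||           0           |       0       |         1         | 0
 0  |  0  |  1  |  1  ||           0           |       0       |         1         | 0
 0  |  1  |  0  |  0  ||           0           |       0       |         1         | 0
 0  |  1  |  0  |  1  ||           0           |       0       |         1         | 0
 0  |  1  |  1  |  0  ||           0           |       1       |         0         | 0
 0  |  1  |  1  |  1  ||           1           |       1       |         0         | 0
 1  |  0  |  0  |  0  ||           0           |       0       |         1         | 0
 1  |  0  |  0  |  1  ||           0           |       0       |         1         | 0
 1  |  0  |  1  |  0  ||           0           |       0       |         1         | 0
 1  |  0  |  1  |  1  ||           0           |       0       |         1         | 0
 1  |  1  |  0  |  0  ||           0           |       0       |         1         | 0
 1  |  1  |  0  |  1  ||           0           |       0       |         1         | 0
 1  |  1  |  1  |  0  ||           0           |       1       |         0         | 1
 1  |  1  |  1  |  1  ||           1           |       1       |         0         | 1
The formula is true on 2 of the 16 rows.

2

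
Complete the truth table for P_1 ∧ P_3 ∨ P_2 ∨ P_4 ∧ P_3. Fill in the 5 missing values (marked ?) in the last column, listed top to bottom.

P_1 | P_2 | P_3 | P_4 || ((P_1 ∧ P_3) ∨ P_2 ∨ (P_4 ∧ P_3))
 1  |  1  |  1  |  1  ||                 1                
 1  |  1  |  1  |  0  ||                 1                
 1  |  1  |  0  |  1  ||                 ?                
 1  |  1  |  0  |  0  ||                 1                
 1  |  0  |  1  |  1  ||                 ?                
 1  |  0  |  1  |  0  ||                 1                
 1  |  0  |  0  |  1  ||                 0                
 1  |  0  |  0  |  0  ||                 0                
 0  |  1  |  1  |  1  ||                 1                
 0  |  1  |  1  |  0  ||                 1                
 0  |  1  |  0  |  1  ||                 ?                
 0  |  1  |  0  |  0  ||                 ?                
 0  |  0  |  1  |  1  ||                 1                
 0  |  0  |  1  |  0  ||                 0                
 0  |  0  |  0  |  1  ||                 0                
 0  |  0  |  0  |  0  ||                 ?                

Row P_1=1, P_2=1, P_3=0, P_4=1: (P_1 ∧ P_3) = 0, (P_4 ∧ P_3) = 0, so ((P_1 ∧ P_3) ∨ P_2 ∨ (P_4 ∧ P_3)) = 1.
Row P_1=1, P_2=0, P_3=1, P_4=1: (P_1 ∧ P_3) = 1, (P_4 ∧ P_3) = 1, so ((P_1 ∧ P_3) ∨ P_2 ∨ (P_4 ∧ P_3)) = 1.
Row P_1=0, P_2=1, P_3=0, P_4=1: (P_1 ∧ P_3) = 0, (P_4 ∧ P_3) = 0, so ((P_1 ∧ P_3) ∨ P_2 ∨ (P_4 ∧ P_3)) = 1.
Row P_1=0, P_2=1, P_3=0, P_4=0: (P_1 ∧ P_3) = 0, (P_4 ∧ P_3) = 0, so ((P_1 ∧ P_3) ∨ P_2 ∨ (P_4 ∧ P_3)) = 1.
Row P_1=0, P_2=0, P_3=0, P_4=0: (P_1 ∧ P_3) = 0, (P_4 ∧ P_3) = 0, so ((P_1 ∧ P_3) ∨ P_2 ∨ (P_4 ∧ P_3)) = 0.

1, 1, 1, 1, 0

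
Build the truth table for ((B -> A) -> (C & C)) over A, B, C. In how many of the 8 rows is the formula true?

5

A  B  C  |  ((B -> A) -> (C & C))
F  F  F  |            F          
F  F  T  |            T          
F  T  F  |            T          
F  T  T  |            T          
T  F  F  |            F          
T  F  T  |            T          
T  T  F  |            F          
T  T  T  |            T          
The formula is true on 5 of the 8 rows.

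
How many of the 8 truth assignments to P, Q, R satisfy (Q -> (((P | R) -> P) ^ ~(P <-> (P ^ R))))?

  P   |   Q   |   R   |   φ  
----- | ----- | ----- | -----
 True |  True |  True | False
 True |  True | False |  True
 True | False |  True |  True
 True | False | False |  True
False |  True |  True |  True
False |  True | False |  True
False | False |  True |  True
False | False | False |  True
The formula is true on 7 of the 8 rows.

7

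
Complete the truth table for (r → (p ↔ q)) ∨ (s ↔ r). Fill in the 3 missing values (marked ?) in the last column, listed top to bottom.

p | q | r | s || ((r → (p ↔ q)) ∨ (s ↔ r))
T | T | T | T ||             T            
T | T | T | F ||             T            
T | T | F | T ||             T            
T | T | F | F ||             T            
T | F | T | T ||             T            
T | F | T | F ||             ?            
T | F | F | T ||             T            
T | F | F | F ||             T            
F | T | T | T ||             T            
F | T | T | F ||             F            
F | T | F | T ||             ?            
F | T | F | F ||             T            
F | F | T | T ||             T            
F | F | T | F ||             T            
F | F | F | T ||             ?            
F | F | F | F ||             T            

F, T, T

Row p=T, q=F, r=T, s=F: (r → (p ↔ q)) = F, (s ↔ r) = F, so ((r → (p ↔ q)) ∨ (s ↔ r)) = F.
Row p=F, q=T, r=F, s=T: (r → (p ↔ q)) = T, (s ↔ r) = F, so ((r → (p ↔ q)) ∨ (s ↔ r)) = T.
Row p=F, q=F, r=F, s=T: (r → (p ↔ q)) = T, (s ↔ r) = F, so ((r → (p ↔ q)) ∨ (s ↔ r)) = T.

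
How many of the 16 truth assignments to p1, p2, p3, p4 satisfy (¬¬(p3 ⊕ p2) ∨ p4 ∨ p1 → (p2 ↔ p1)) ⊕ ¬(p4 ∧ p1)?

p1 | p2 | p3 | p4 || φ
T  | T  | T  | T  || T
T  | T  | T  | F  || F
T  | T  | F  | T  || T
T  | T  | F  | F  || F
T  | F  | T  | T  || F
T  | F  | T  | F  || T
T  | F  | F  | T  || F
T  | F  | F  | F  || T
F  | T  | T  | T  || T
F  | T  | T  | F  || F
F  | T  | F  | T  || T
F  | T  | F  | F  || T
F  | F  | T  | T  || F
F  | F  | T  | F  || F
F  | F  | F  | T  || F
F  | F  | F  | F  || F
The formula is true on 7 of the 16 rows.

7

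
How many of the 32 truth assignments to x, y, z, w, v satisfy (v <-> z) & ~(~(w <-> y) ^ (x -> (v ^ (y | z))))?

8

  x   |   y   |   z   |   w   |   v   |   φ  
----- | ----- | ----- | ----- | ----- | -----
 True |  True |  True |  True |  True |  True
 True |  True |  True |  True | False | False
 True |  True |  True | False |  True | False
 True |  True |  True | False | False | False
 True |  True | False |  True |  True | False
 True |  True | False |  True | False | False
 True |  True | False | False |  True | False
 True |  True | False | False | False |  True
 True | False |  True |  True |  True | False
 True | False |  True |  True | False | False
 True | False |  True | False |  True |  True
 True | False |  True | False | False | False
 True | False | False |  True |  True | False
 True | False | False |  True | False | False
 True | False | False | False |  True | False
 True | False | False | False | False |  True
False |  True |  True |  True |  True | False
False |  True |  True |  True | False | False
False |  True |  True | False |  True |  True
False |  True |  True | False | False | False
False |  True | False |  True |  True | False
False |  True | False |  True | False | False
False |  True | False | False |  True | False
False |  True | False | False | False |  True
False | False |  True |  True |  True |  True
False | False |  True |  True | False | False
False | False |  True | False |  True | False
False | False |  True | False | False | False
False | False | False |  True |  True | False
False | False | False |  True | False |  True
False | False | False | False |  True | False
False | False | False | False | False | False
The formula is true on 8 of the 32 rows.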